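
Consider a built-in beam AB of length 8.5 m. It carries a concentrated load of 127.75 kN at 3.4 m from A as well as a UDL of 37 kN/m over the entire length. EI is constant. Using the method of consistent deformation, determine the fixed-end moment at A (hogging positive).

Take the two fixed-end moments M_A, M_B as redundants; the released structure is the simple span AB.
End rotations of the released simple span under the applied load (×1/EI):
  at A: point load 127.75 at a = 3.4: Pab(L + b)/(6LEI) = 590.7/EI
  at B: point load 127.75 at a = 3.4: Pab(L + a)/(6LEI) = 516.9/EI
  at A: UDL 37: wL³/(24EI) = 946.8/EI
  at B: UDL 37: wL³/(24EI) = 946.8/EI
  θ_A0 = 1537/EI,  θ_B0 = 1464/EI
Flexibility coefficients: a unit moment at one end gives L/(3EI) there and L/(6EI) at the far end, so f₁₁ = f₂₂ = 2.833/EI and f₁₂ = f₂₁ = 1.417/EI.
Compatibility — zero rotation at each built-in end:
  2.833 M_A + 1.417 M_B = 1537
  1.417 M_A + 2.833 M_B = 1464
Solving the pair gives M_A = 379.1 kN·m and M_B = 327 kN·m (hogging).

M_A = 379.1 kN·m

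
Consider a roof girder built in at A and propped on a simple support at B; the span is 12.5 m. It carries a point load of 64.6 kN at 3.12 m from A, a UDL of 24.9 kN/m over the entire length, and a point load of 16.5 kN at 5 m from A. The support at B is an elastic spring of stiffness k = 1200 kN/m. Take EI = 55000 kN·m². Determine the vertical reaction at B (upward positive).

R_B = 117.4 kN

Remove the prop at B; the released (primary) structure is a cantilever built in at A.
Free-end deflection of the primary structure under the applied loading (downward +):
  point load 64.6 at a = 3.12: Pa²(3L − a)/(6EI) = 3603/EI
  UDL 24.9: wL⁴/(8EI) = 75989/EI
  point load 16.5 at a = 5: Pa²(3L − a)/(6EI) = 2234/EI
  δ_0 = 81826/EI
Flexibility coefficient — unit upward force at B: δ_{BB} = L³/(3EI) = 651/EI.
With EI = 55000 kN·m²: δ_0 = 1.4878 m and δ_{BB} = 0.011837 m/kN.
Compatibility — the spring shortens by R_B/k under the reaction it provides: δ_0 − R_B·δ_{BB} = R_B/k. With 1/k = 0.000833 m/kN, R_B = δ_0 / (δ_{BB} + 1/k) = 1.4878 / (0.011837 + 0.000833) = 117.4 kN.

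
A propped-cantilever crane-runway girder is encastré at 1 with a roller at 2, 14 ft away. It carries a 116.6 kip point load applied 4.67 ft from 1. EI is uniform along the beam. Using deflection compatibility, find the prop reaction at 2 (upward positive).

Choose R_2 as the redundant. The primary structure is the cantilever fixed at 1.
Free-end deflection of the primary structure under the applied loading (downward +):
  point load 116.6 at a = 4.67: Pa²(3L − a)/(6EI) = 15821/EI
Tip deflection under a unit load at 2: L³/(3EI) = 914.7/EI.
Compatibility at 2: δ_0 − R_2·δ_{22} = 0, so R_2 = 15821/914.7 = 17.3 kip.

R_2 = 17.3 kip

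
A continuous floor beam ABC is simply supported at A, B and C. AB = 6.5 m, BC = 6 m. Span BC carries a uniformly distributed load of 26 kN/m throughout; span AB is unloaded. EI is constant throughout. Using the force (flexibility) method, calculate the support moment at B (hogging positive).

Take M_B as the redundant. Released structure: two simple spans AB and BC with a hinge at B.
Rotations at B on the released spans (each span's end-slope, ×1/EI):
  span BC: UDL 26: wL³/(24EI) = 234/EI
  relative rotation θ_0 = (0 + 234)/EI = 234/EI
A unit hogging moment at B produces rotation L₁/(3EI) + L₂/(3EI) = 4.167/EI.
Slope continuity at B: θ_0 = M_B·4.167/EI, so M_B = 234/4.167 = 56.16 kN·m (hogging).

M_B = 56.16 kN·m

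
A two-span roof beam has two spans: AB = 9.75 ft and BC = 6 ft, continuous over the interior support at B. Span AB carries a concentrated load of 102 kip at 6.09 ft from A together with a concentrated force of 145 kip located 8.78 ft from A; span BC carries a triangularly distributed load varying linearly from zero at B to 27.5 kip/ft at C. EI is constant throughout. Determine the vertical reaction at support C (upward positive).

Insert a hinge at B; M_B is the redundant, and each span becomes simply supported.
Discontinuity in slope at B on the released structure — sum the simple-span end rotations:
  span AB: point load 102 at a = 6.09: Pab(L + a)/(6LEI) = 615.6/EI
  span AB: point load 145 at a = 8.78: Pab(L + a)/(6LEI) = 391.2/EI
  span BC: triangular load, peak 27.5: 7w₀L³/(360EI) = 115.5/EI
  relative rotation θ_0 = (1007 + 115.5)/EI = 1122/EI
A unit hogging moment at B produces rotation L₁/(3EI) + L₂/(3EI) = 5.25/EI.
Compatibility: M_B·(L₁+L₂)/(3EI) = θ_0, giving M_B = 213.8 kip·ft (hogging).
Span BC, ΣM about C: R_B^{BC}·6 = 165 + 213.8, so R_B^{BC} = 63.13 kip and R_C = 82.5 − 63.13 = 19.37 kip.

R_C = 19.37 kip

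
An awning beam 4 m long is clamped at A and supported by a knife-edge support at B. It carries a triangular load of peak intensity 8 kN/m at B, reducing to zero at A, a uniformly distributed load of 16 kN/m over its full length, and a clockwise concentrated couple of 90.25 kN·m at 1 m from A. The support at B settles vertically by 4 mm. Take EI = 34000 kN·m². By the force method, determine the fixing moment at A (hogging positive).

M_A = 95.99 kN·m

Remove the prop at B; the released (primary) structure is a cantilever built in at A.
Free-end deflection of the primary structure under the applied loading (downward +):
  triangular load, peak 8 at the free end: 11w₀L⁴/(120EI) = 187.7/EI
  UDL 16: wL⁴/(8EI) = 512/EI
  clockwise couple 90.25 at a = 1: M₀a(2L − a)/(2EI) = 315.9/EI
  δ_0 = 1016/EI
Tip deflection under a unit load at B: L³/(3EI) = 21.33/EI.
With EI = 34000 kN·m²: δ_0 = 0.029871 m and δ_{BB} = 0.000627 m/kN.
Compatibility — the beam at B must follow the support down by 0.004 m: δ_0 − R_B·δ_{BB} = 0.004, so R_B = (0.029871 − 0.004)/0.000627 = 41.23 kN.
Moment equilibrium about A: M_A = Σ(load moments about A) − R_B·L = 260.9 − 41.23×4 = 95.99 kN·m.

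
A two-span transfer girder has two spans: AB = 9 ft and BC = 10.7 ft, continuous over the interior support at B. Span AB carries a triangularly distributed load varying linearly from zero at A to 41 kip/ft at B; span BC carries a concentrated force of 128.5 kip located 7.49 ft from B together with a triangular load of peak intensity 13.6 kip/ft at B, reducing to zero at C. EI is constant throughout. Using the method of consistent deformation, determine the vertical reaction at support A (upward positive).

R_A = 32.67 kip

Insert a hinge at B; M_B is the redundant, and each span becomes simply supported.
Discontinuity in slope at B on the released structure — sum the simple-span end rotations:
  span AB: triangular load, peak 41: w₀L³/(45EI) = 664.2/EI
  span BC: point load 128.5 at a = 7.49: Pab(L + b)/(6LEI) = 669.4/EI
  span BC: triangular load, peak 13.6: w₀L³/(45EI) = 370.2/EI
  relative rotation θ_0 = (664.2 + 1040)/EI = 1704/EI
A unit hogging moment at B produces rotation L₁/(3EI) + L₂/(3EI) = 6.567/EI.
Slope continuity at B: θ_0 = M_B·6.567/EI, so M_B = 1704/6.567 = 259.5 kip·ft (hogging).
Span AB, ΣM about A with M_B applied at B: R_B^{AB}·9 = 1107 + 259.5, so R_B^{AB} = 151.8 kip and R_A = 184.5 − 151.8 = 32.67 kip.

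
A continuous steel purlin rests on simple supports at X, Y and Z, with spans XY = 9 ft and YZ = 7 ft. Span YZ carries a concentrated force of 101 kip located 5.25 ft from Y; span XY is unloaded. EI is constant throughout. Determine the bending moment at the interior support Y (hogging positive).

Take M_Y as the redundant. Released structure: two simple spans XY and YZ with a hinge at Y.
Rotations at Y on the released spans (each span's end-slope, ×1/EI):
  span YZ: point load 101 at a = 5.25: Pab(L + b)/(6LEI) = 193.3/EI
  relative rotation θ_0 = (0 + 193.3)/EI = 193.3/EI
A unit hogging moment at Y produces rotation L₁/(3EI) + L₂/(3EI) = 5.333/EI.
Compatibility: M_Y·(L₁+L₂)/(3EI) = θ_0, giving M_Y = 36.25 kip·ft (hogging).

M_Y = 36.25 kip·ft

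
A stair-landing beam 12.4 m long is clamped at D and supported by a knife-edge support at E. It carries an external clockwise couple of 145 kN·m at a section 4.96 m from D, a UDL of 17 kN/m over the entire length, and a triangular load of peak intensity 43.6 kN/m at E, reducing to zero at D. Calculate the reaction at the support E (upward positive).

R_E = 239 kN

Remove the prop at E; the released (primary) structure is a cantilever built in at D.
Deflection at E on the released cantilever, summing each load's contribution:
  clockwise couple 145 at a = 4.96: M₀a(2L − a)/(2EI) = 7134/EI
  UDL 17: wL⁴/(8EI) = 50240/EI
  triangular load, peak 43.6 at the free end: 11w₀L⁴/(120EI) = 94490/EI
  δ_0 = 151864/EI
Flexibility coefficient — unit upward force at E: δ_{EE} = L³/(3EI) = 635.5/EI.
The prop prevents deflection at E: R_E = δ_0/δ_{EE} = 151864/635.5 = 239 kN.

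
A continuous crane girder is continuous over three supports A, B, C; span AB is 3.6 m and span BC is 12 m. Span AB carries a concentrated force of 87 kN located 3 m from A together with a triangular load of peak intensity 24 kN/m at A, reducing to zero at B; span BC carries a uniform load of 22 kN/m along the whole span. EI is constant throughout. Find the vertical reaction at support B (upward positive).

R_B = 333.7 kN

Insert a hinge at B; M_B is the redundant, and each span becomes simply supported.
Discontinuity in slope at B on the released structure — sum the simple-span end rotations:
  span AB: point load 87 at a = 3: Pab(L + a)/(6LEI) = 47.85/EI
  span AB: triangular load, peak 24: 7w₀L³/(360EI) = 21.77/EI
  span BC: UDL 22: wL³/(24EI) = 1584/EI
  relative rotation θ_0 = (69.62 + 1584)/EI = 1654/EI
A unit hogging moment at B produces rotation L₁/(3EI) + L₂/(3EI) = 5.2/EI.
Slope continuity at B: θ_0 = M_B·5.2/EI, so M_B = 1654/5.2 = 318 kN·m (hogging).
Span AB, ΣM about A with M_B applied at B: R_B^{AB}·3.6 = 312.8 + 318, so R_B^{AB} = 175.2 kN and R_A = 130.2 − 175.2 = -45.03 kN.
Span BC, ΣM about C: R_B^{BC}·12 = 1584 + 318, so R_B^{BC} = 158.5 kN and R_C = 264 − 158.5 = 105.5 kN.
R_B = 175.2 + 158.5 = 333.7 kN.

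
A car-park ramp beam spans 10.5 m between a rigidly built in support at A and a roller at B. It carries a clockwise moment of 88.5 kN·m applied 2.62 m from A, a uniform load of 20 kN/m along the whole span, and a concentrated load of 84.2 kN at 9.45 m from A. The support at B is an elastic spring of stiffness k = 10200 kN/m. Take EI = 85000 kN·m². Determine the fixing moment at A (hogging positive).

M_A = 384.5 kN·m

Release the roller at B. Primary structure: cantilever fixed at A.
Downward deflection at the released point B due to the loads:
  clockwise couple 88.5 at a = 2.62: M₀a(2L − a)/(2EI) = 2131/EI
  UDL 20: wL⁴/(8EI) = 30388/EI
  point load 84.2 at a = 9.45: Pa²(3L − a)/(6EI) = 27633/EI
  δ_0 = 60152/EI
Tip deflection under a unit load at B: L³/(3EI) = 385.9/EI.
With EI = 85000 kN·m²: δ_0 = 0.70767 m and δ_{BB} = 0.00454 m/kN.
Compatibility — the spring shortens by R_B/k under the reaction it provides: δ_0 − R_B·δ_{BB} = R_B/k. With 1/k = 0.000098 m/kN, R_B = δ_0 / (δ_{BB} + 1/k) = 0.70767 / (0.00454 + 0.000098) = 152.6 kN.
Moment equilibrium about A: M_A = Σ(load moments about A) − R_B·L = 1987 − 152.6×10.5 = 384.5 kN·m.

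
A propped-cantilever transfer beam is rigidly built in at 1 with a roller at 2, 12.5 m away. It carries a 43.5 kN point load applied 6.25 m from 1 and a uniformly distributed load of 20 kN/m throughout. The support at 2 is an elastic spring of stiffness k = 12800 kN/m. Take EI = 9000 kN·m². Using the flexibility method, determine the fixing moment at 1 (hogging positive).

M_1 = 494 kN·m

Choose R_2 as the redundant. The primary structure is the cantilever fixed at 1.
Downward deflection at the released point 2 due to the loads:
  point load 43.5 at a = 6.25: Pa²(3L − a)/(6EI) = 8850/EI
  UDL 20: wL⁴/(8EI) = 61035/EI
  δ_0 = 69885/EI
Flexibility coefficient — unit upward force at 2: δ_{22} = L³/(3EI) = 651/EI.
With EI = 9000 kN·m²: δ_0 = 7.765 m and δ_{22} = 0.072338 m/kN.
Compatibility — the spring shortens by R_2/k under the reaction it provides: δ_0 − R_2·δ_{22} = R_2/k. With 1/k = 0.000078 m/kN, R_2 = δ_0 / (δ_{22} + 1/k) = 7.765 / (0.072338 + 0.000078) = 107.2 kN.
Moment equilibrium about 1: M_1 = Σ(load moments about 1) − R_2·L = 1834 − 107.2×12.5 = 494 kN·m.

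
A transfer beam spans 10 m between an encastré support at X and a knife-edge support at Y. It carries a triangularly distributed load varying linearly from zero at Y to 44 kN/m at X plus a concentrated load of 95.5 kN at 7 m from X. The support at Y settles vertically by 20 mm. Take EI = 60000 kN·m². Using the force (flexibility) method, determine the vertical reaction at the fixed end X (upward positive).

Release the roller at Y. Primary structure: cantilever fixed at X.
Downward deflection at the released point Y due to the loads:
  triangular load, peak 44 at the fixed end: w₀L⁴/(30EI) = 14667/EI
  point load 95.5 at a = 7: Pa²(3L − a)/(6EI) = 17938/EI
  δ_0 = 32605/EI
Flexibility coefficient — unit upward force at Y: δ_{YY} = L³/(3EI) = 333.3/EI.
With EI = 60000 kN·m²: δ_0 = 0.54341 m and δ_{YY} = 0.005556 m/kN.
Compatibility — the beam at Y must follow the support down by 0.02 m: δ_0 − R_Y·δ_{YY} = 0.02, so R_Y = (0.54341 − 0.02)/0.005556 = 94.21 kN.
Vertical equilibrium: R_X = ΣP − R_Y = 315.5 − 94.21 = 221.3 kN.

R_X = 221.3 kN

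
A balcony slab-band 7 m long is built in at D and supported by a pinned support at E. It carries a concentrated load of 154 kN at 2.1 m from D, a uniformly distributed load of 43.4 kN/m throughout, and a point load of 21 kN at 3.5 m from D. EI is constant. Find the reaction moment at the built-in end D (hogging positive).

Take the reaction at E as the redundant and release it; the primary structure is a cantilever fixed at D.
Deflection at E on the released cantilever, summing each load's contribution:
  point load 154 at a = 2.1: Pa²(3L − a)/(6EI) = 2139/EI
  UDL 43.4: wL⁴/(8EI) = 13025/EI
  point load 21 at a = 3.5: Pa²(3L − a)/(6EI) = 750.3/EI
  δ_0 = 15915/EI
Tip deflection under a unit load at E: L³/(3EI) = 114.3/EI.
Compatibility at E: δ_0 − R_E·δ_{EE} = 0, so R_E = 15915/114.3 = 139.2 kN.
Moment equilibrium about D: M_D = Σ(load moments about D) − R_E·L = 1460 − 139.2×7 = 485.8 kN·m.

M_D = 485.8 kN·m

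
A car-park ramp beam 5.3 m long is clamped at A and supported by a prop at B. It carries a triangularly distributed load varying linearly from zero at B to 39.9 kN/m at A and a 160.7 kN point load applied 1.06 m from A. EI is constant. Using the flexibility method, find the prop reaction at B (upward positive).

R_B = 30.15 kN

Release the roller at B. Primary structure: cantilever fixed at A.
Deflection at B on the released cantilever, summing each load's contribution:
  triangular load, peak 39.9 at the fixed end: w₀L⁴/(30EI) = 1049/EI
  point load 160.7 at a = 1.06: Pa²(3L − a)/(6EI) = 446.6/EI
  δ_0 = 1496/EI
Tip deflection under a unit load at B: L³/(3EI) = 49.63/EI.
Compatibility at B: δ_0 − R_B·δ_{BB} = 0, so R_B = 1496/49.63 = 30.15 kN.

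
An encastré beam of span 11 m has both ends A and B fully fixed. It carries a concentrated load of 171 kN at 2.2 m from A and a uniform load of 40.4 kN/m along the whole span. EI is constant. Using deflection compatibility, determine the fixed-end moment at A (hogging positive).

M_A = 648.1 kN·m

Release both end moments; the primary structure is a simply-supported span AB with redundants M_A and M_B.
End rotations of the released simple span under the applied load (×1/EI):
  at A: point load 171 at a = 2.2: Pab(L + b)/(6LEI) = 993.2/EI
  at B: point load 171 at a = 2.2: Pab(L + a)/(6LEI) = 662.1/EI
  at A: UDL 40.4: wL³/(24EI) = 2241/EI
  at B: UDL 40.4: wL³/(24EI) = 2241/EI
  θ_A0 = 3234/EI,  θ_B0 = 2903/EI
Flexibility coefficients: a unit moment at one end gives L/(3EI) there and L/(6EI) at the far end, so f₁₁ = f₂₂ = 3.667/EI and f₁₂ = f₂₁ = 1.833/EI.
Compatibility — zero rotation at each built-in end:
  3.667 M_A + 1.833 M_B = 3234
  1.833 M_A + 3.667 M_B = 2903
Solving the pair gives M_A = 648.1 kN·m and M_B = 467.6 kN·m (hogging).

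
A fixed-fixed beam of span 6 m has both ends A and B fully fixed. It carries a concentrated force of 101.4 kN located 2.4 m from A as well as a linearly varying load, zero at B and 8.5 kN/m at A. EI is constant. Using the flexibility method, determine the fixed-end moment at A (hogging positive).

M_A = 102.9 kN·m

Release both end moments; the primary structure is a simply-supported span AB with redundants M_A and M_B.
On the primary (simply-supported) span, the end slopes from the loading are:
  at A: point load 101.4 at a = 2.4: Pab(L + b)/(6LEI) = 233.6/EI
  at B: point load 101.4 at a = 2.4: Pab(L + a)/(6LEI) = 204.4/EI
  at A: triangular load, peak 8.5: w₀L³/(45EI) = 40.8/EI
  at B: triangular load, peak 8.5: 7w₀L³/(360EI) = 35.7/EI
  θ_A0 = 274.4/EI,  θ_B0 = 240.1/EI
Flexibility coefficients: a unit moment at one end gives L/(3EI) there and L/(6EI) at the far end, so f₁₁ = f₂₂ = 2/EI and f₁₂ = f₂₁ = 1/EI.
Compatibility — zero rotation at each built-in end:
  2 M_A + 1 M_B = 274.4
  1 M_A + 2 M_B = 240.1
Solving the pair gives M_A = 102.9 kN·m and M_B = 68.61 kN·m (hogging).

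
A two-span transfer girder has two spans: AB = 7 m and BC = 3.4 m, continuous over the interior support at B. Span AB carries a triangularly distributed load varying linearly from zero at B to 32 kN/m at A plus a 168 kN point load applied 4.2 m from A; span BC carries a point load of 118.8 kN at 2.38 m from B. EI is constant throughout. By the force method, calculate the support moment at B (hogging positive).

Take M_B as the redundant. Released structure: two simple spans AB and BC with a hinge at B.
Discontinuity in slope at B on the released structure — sum the simple-span end rotations:
  span AB: triangular load, peak 32: 7w₀L³/(360EI) = 213.4/EI
  span AB: point load 168 at a = 4.2: Pab(L + a)/(6LEI) = 526.8/EI
  span BC: point load 118.8 at a = 2.38: Pab(L + b)/(6LEI) = 62.49/EI
  relative rotation θ_0 = (740.3 + 62.49)/EI = 802.8/EI
A unit hogging moment at B produces rotation L₁/(3EI) + L₂/(3EI) = 3.467/EI.
Slope continuity at B: θ_0 = M_B·3.467/EI, so M_B = 802.8/3.467 = 231.6 kN·m (hogging).

M_B = 231.6 kN·m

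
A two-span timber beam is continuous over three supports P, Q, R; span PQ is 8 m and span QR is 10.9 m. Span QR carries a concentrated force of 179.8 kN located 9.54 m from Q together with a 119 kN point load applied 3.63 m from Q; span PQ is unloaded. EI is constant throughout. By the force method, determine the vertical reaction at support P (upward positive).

Release continuity at Q by inserting a hinge; the redundant is the internal moment M_Q. The primary structure is two simply-supported spans PQ and QR.
Discontinuity in slope at Q on the released structure — sum the simple-span end rotations:
  span QR: point load 179.8 at a = 9.54: Pab(L + b)/(6LEI) = 437.3/EI
  span QR: point load 119 at a = 3.63: Pab(L + b)/(6LEI) = 872.5/EI
  relative rotation θ_0 = (0 + 1310)/EI = 1310/EI
A unit hogging moment at Q produces rotation L₁/(3EI) + L₂/(3EI) = 6.3/EI.
Compatibility: M_Q·(L₁+L₂)/(3EI) = θ_0, giving M_Q = 207.9 kN·m (hogging).
Span PQ, ΣM about P with M_Q applied at Q: R_Q^{PQ}·8 = 0 + 207.9, so R_Q^{PQ} = 25.99 kN and R_P = 0 − 25.99 = -25.99 kN.

R_P = -25.99 kN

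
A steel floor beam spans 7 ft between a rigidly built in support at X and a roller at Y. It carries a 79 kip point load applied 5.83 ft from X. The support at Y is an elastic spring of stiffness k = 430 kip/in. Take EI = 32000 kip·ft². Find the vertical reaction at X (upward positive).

R_X = 22.68 kip

Release the roller at Y. Primary structure: cantilever fixed at X.
Free-end deflection of the primary structure under the applied loading (downward +):
  point load 79 at a = 5.83: Pa²(3L − a)/(6EI) = 6789/EI
Tip deflection under a unit load at Y: L³/(3EI) = 114.3/EI.
With EI = 32000 kip·ft²: δ_0 = 0.21215 ft and δ_{YY} = 0.003573 ft/kip.
Compatibility — the spring shortens by R_Y/k under the reaction it provides: δ_0 − R_Y·δ_{YY} = R_Y/k. With 1/k = 1/(430×12) ft/kip = 0.000194 ft/kip, R_Y = δ_0 / (δ_{YY} + 1/k) = 0.21215 / (0.003573 + 0.000194) = 56.32 kip.
Vertical equilibrium: R_X = ΣP − R_Y = 79 − 56.32 = 22.68 kip.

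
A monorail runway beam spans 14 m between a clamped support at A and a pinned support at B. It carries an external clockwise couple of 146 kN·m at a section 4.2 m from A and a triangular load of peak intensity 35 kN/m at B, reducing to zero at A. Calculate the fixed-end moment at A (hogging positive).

Choose R_B as the redundant. The primary structure is the cantilever fixed at A.
Downward deflection at the released point B due to the loads:
  clockwise couple 146 at a = 4.2: M₀a(2L − a)/(2EI) = 7297/EI
  triangular load, peak 35 at the free end: 11w₀L⁴/(120EI) = 123251/EI
  δ_0 = 130548/EI
Flexibility coefficient — unit upward force at B: δ_{BB} = L³/(3EI) = 914.7/EI.
The prop prevents deflection at B: R_B = δ_0/δ_{BB} = 130548/914.7 = 142.7 kN.
Moment equilibrium about A: M_A = Σ(load moments about A) − R_B·L = 2433 − 142.7×14 = 434.5 kN·m.

M_A = 434.5 kN·m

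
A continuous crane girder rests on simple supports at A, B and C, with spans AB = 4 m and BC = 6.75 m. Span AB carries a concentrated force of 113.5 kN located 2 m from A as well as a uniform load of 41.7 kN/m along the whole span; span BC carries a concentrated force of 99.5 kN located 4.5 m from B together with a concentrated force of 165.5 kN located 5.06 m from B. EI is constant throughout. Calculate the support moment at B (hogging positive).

M_B = 207.5 kN·m

Take M_B as the redundant. Released structure: two simple spans AB and BC with a hinge at B.
Discontinuity in slope at B on the released structure — sum the simple-span end rotations:
  span AB: point load 113.5 at a = 2: Pab(L + a)/(6LEI) = 113.5/EI
  span AB: UDL 41.7: wL³/(24EI) = 111.2/EI
  span BC: point load 99.5 at a = 4.5: Pab(L + b)/(6LEI) = 223.9/EI
  span BC: point load 165.5 at a = 5.06: Pab(L + b)/(6LEI) = 294.9/EI
  relative rotation θ_0 = (224.7 + 518.8)/EI = 743.5/EI
A unit hogging moment at B produces rotation L₁/(3EI) + L₂/(3EI) = 3.583/EI.
Slope continuity at B: θ_0 = M_B·3.583/EI, so M_B = 743.5/3.583 = 207.5 kN·m (hogging).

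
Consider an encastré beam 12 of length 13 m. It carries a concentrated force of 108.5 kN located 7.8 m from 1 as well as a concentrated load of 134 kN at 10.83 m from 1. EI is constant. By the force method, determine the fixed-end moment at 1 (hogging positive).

M_1 = 175.8 kN·m

Take the two fixed-end moments M_1, M_2 as redundants; the released structure is the simple span 12.
On the primary (simply-supported) span, the end slopes from the loading are:
  at 1: point load 108.5 at a = 7.8: Pab(L + b)/(6LEI) = 1027/EI
  at 2: point load 108.5 at a = 7.8: Pab(L + a)/(6LEI) = 1174/EI
  at 1: point load 134 at a = 10.83: Pab(L + b)/(6LEI) = 612.5/EI
  at 2: point load 134 at a = 10.83: Pab(L + a)/(6LEI) = 962.1/EI
  θ_10 = 1639/EI,  θ_20 = 2136/EI
Flexibility coefficients: a unit moment at one end gives L/(3EI) there and L/(6EI) at the far end, so f₁₁ = f₂₂ = 4.333/EI and f₁₂ = f₂₁ = 2.167/EI.
Compatibility — zero rotation at each built-in end:
  4.333 M_1 + 2.167 M_2 = 1639
  2.167 M_1 + 4.333 M_2 = 2136
Solving the pair gives M_1 = 175.8 kN·m and M_2 = 404.9 kN·m (hogging).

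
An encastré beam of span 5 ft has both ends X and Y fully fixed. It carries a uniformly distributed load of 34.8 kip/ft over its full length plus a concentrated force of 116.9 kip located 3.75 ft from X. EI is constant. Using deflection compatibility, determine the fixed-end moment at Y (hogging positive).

Release both end moments; the primary structure is a simply-supported span XY with redundants M_X and M_Y.
On the primary (simply-supported) span, the end slopes from the loading are:
  at X: UDL 34.8: wL³/(24EI) = 181.2/EI
  at Y: UDL 34.8: wL³/(24EI) = 181.2/EI
  at X: point load 116.9 at a = 3.75: Pab(L + b)/(6LEI) = 114.2/EI
  at Y: point load 116.9 at a = 3.75: Pab(L + a)/(6LEI) = 159.8/EI
  θ_X0 = 295.4/EI,  θ_Y0 = 341.1/EI
Flexibility coefficients: a unit moment at one end gives L/(3EI) there and L/(6EI) at the far end, so f₁₁ = f₂₂ = 1.667/EI and f₁₂ = f₂₁ = 0.8333/EI.
Compatibility — zero rotation at each built-in end:
  1.667 M_X + 0.8333 M_Y = 295.4
  0.8333 M_X + 1.667 M_Y = 341.1
Solving the pair gives M_X = 99.9 kip·ft and M_Y = 154.7 kip·ft (hogging).

M_Y = 154.7 kip·ft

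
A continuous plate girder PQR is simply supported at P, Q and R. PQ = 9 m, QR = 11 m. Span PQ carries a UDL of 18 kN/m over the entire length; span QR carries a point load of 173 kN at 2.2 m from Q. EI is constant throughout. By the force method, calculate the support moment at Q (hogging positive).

M_Q = 232.7 kN·m

Release continuity at Q by inserting a hinge; the redundant is the internal moment M_Q. The primary structure is two simply-supported spans PQ and QR.
End slopes at the hinge Q, treating each span as simply supported:
  span PQ: UDL 18: wL³/(24EI) = 546.8/EI
  span QR: point load 173 at a = 2.2: Pab(L + b)/(6LEI) = 1005/EI
  relative rotation θ_0 = (546.8 + 1005)/EI = 1552/EI
A unit hogging moment at Q produces rotation L₁/(3EI) + L₂/(3EI) = 6.667/EI.
Compatibility: M_Q·(L₁+L₂)/(3EI) = θ_0, giving M_Q = 232.7 kN·m (hogging).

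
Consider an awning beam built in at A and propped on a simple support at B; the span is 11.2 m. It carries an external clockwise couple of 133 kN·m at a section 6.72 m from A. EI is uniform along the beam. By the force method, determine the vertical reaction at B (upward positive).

Release the roller at B. Primary structure: cantilever fixed at A.
Downward deflection at the released point B due to the loads:
  clockwise couple 133 at a = 6.72: M₀a(2L − a)/(2EI) = 7007/EI
Tip deflection under a unit load at B: L³/(3EI) = 468.3/EI.
Compatibility at B: δ_0 − R_B·δ_{BB} = 0, so R_B = 7007/468.3 = 14.96 kN.

R_B = 14.96 kN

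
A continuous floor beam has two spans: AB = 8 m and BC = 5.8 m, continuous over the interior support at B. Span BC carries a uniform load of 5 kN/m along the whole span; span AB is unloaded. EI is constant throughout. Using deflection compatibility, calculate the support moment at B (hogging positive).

M_B = 8.837 kN·m

Release continuity at B by inserting a hinge; the redundant is the internal moment M_B. The primary structure is two simply-supported spans AB and BC.
Discontinuity in slope at B on the released structure — sum the simple-span end rotations:
  span BC: UDL 5: wL³/(24EI) = 40.65/EI
  relative rotation θ_0 = (0 + 40.65)/EI = 40.65/EI
A unit hogging moment at B produces rotation L₁/(3EI) + L₂/(3EI) = 4.6/EI.
Slope continuity at B: θ_0 = M_B·4.6/EI, so M_B = 40.65/4.6 = 8.837 kN·m (hogging).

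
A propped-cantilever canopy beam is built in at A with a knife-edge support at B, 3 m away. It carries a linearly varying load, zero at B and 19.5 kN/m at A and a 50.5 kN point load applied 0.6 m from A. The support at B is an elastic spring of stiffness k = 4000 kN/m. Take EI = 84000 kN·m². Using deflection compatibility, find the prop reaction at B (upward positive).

Release the roller at B. Primary structure: cantilever fixed at A.
Free-end deflection of the primary structure under the applied loading (downward +):
  triangular load, peak 19.5 at the fixed end: w₀L⁴/(30EI) = 52.65/EI
  point load 50.5 at a = 0.6: Pa²(3L − a)/(6EI) = 25.45/EI
  δ_0 = 78.1/EI
Tip deflection under a unit load at B: L³/(3EI) = 9/EI.
With EI = 84000 kN·m²: δ_0 = 0.00093 m and δ_{BB} = 0.000107 m/kN.
Compatibility — the spring shortens by R_B/k under the reaction it provides: δ_0 − R_B·δ_{BB} = R_B/k. With 1/k = 0.00025 m/kN, R_B = δ_0 / (δ_{BB} + 1/k) = 0.00093 / (0.000107 + 0.00025) = 2.603 kN.

R_B = 2.603 kN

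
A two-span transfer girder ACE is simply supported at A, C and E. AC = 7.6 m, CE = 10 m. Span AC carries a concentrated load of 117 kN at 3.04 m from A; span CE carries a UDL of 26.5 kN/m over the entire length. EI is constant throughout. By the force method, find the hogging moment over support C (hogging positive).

Release continuity at C by inserting a hinge; the redundant is the internal moment M_C. The primary structure is two simply-supported spans AC and CE.
Discontinuity in slope at C on the released structure — sum the simple-span end rotations:
  span AC: point load 117 at a = 3.04: Pab(L + a)/(6LEI) = 378.4/EI
  span CE: UDL 26.5: wL³/(24EI) = 1104/EI
  relative rotation θ_0 = (378.4 + 1104)/EI = 1483/EI
A unit hogging moment at C produces rotation L₁/(3EI) + L₂/(3EI) = 5.867/EI.
Slope continuity at C: θ_0 = M_C·5.867/EI, so M_C = 1483/5.867 = 252.7 kN·m (hogging).

M_C = 252.7 kN·m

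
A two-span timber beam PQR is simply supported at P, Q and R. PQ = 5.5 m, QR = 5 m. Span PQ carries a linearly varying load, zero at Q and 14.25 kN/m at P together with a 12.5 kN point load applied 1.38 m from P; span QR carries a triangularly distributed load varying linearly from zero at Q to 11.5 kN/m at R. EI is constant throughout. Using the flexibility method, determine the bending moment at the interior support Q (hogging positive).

Take M_Q as the redundant. Released structure: two simple spans PQ and QR with a hinge at Q.
End slopes at the hinge Q, treating each span as simply supported:
  span PQ: triangular load, peak 14.25: 7w₀L³/(360EI) = 46.1/EI
  span PQ: point load 12.5 at a = 1.38: Pab(L + a)/(6LEI) = 14.82/EI
  span QR: triangular load, peak 11.5: 7w₀L³/(360EI) = 27.95/EI
  relative rotation θ_0 = (60.92 + 27.95)/EI = 88.87/EI
A unit hogging moment at Q produces rotation L₁/(3EI) + L₂/(3EI) = 3.5/EI.
Compatibility: M_Q·(L₁+L₂)/(3EI) = θ_0, giving M_Q = 25.39 kN·m (hogging).

M_Q = 25.39 kN·m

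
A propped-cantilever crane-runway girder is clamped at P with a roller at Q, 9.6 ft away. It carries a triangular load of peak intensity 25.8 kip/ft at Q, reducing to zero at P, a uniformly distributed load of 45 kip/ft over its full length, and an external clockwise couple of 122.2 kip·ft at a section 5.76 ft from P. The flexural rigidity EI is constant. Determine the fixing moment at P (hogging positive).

M_P = 625.3 kip·ft

Release the roller at Q. Primary structure: cantilever fixed at P.
Downward deflection at the released point Q due to the loads:
  triangular load, peak 25.8 at the free end: 11w₀L⁴/(120EI) = 20087/EI
  UDL 45: wL⁴/(8EI) = 47776/EI
  clockwise couple 122.2 at a = 5.76: M₀a(2L − a)/(2EI) = 4730/EI
  δ_0 = 72593/EI
Tip deflection under a unit load at Q: L³/(3EI) = 294.9/EI.
Compatibility at Q: δ_0 − R_Q·δ_{QQ} = 0, so R_Q = 72593/294.9 = 246.2 kip.
Moment equilibrium about P: M_P = Σ(load moments about P) − R_Q·L = 2988 − 246.2×9.6 = 625.3 kip·ft.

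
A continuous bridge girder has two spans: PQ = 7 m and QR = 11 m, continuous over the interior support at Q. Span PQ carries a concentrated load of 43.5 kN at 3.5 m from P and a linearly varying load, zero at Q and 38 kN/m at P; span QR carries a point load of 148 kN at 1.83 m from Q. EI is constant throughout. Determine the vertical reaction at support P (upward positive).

Take M_Q as the redundant. Released structure: two simple spans PQ and QR with a hinge at Q.
Rotations at Q on the released spans (each span's end-slope, ×1/EI):
  span PQ: point load 43.5 at a = 3.5: Pab(L + a)/(6LEI) = 133.2/EI
  span PQ: triangular load, peak 38: 7w₀L³/(360EI) = 253.4/EI
  span QR: point load 148 at a = 1.83: Pab(L + b)/(6LEI) = 759/EI
  relative rotation θ_0 = (386.7 + 759)/EI = 1146/EI
A unit hogging moment at Q produces rotation L₁/(3EI) + L₂/(3EI) = 6/EI.
Slope continuity at Q: θ_0 = M_Q·6/EI, so M_Q = 1146/6 = 190.9 kN·m (hogging).
Span PQ, ΣM about P with M_Q applied at Q: R_Q^{PQ}·7 = 462.6 + 190.9, so R_Q^{PQ} = 93.36 kN and R_P = 176.5 − 93.36 = 83.14 kN.

R_P = 83.14 kN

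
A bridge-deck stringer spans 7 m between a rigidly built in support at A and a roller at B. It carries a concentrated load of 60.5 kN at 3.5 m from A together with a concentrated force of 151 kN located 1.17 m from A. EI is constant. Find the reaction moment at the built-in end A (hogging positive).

M_A = 214.3 kN·m

Take the reaction at B as the redundant and release it; the primary structure is a cantilever fixed at A.
Primary-structure tip deflection at B by superposition:
  point load 60.5 at a = 3.5: Pa²(3L − a)/(6EI) = 2162/EI
  point load 151 at a = 1.17: Pa²(3L − a)/(6EI) = 683.2/EI
  δ_0 = 2845/EI
Tip deflection under a unit load at B: L³/(3EI) = 114.3/EI.
Compatibility at B: δ_0 − R_B·δ_{BB} = 0, so R_B = 2845/114.3 = 24.88 kN.
Moment equilibrium about A: M_A = Σ(load moments about A) − R_B·L = 388.4 − 24.88×7 = 214.3 kN·m.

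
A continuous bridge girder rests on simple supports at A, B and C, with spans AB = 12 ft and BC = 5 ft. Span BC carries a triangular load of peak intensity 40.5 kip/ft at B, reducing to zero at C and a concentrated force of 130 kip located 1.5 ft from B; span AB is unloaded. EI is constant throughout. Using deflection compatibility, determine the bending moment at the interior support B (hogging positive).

Release continuity at B by inserting a hinge; the redundant is the internal moment M_B. The primary structure is two simply-supported spans AB and BC.
End slopes at the hinge B, treating each span as simply supported:
  span BC: triangular load, peak 40.5: w₀L³/(45EI) = 112.5/EI
  span BC: point load 130 at a = 1.5: Pab(L + b)/(6LEI) = 193.4/EI
  relative rotation θ_0 = (0 + 305.9)/EI = 305.9/EI
A unit hogging moment at B produces rotation L₁/(3EI) + L₂/(3EI) = 5.667/EI.
Slope continuity at B: θ_0 = M_B·5.667/EI, so M_B = 305.9/5.667 = 53.98 kip·ft (hogging).

M_B = 53.98 kip·ft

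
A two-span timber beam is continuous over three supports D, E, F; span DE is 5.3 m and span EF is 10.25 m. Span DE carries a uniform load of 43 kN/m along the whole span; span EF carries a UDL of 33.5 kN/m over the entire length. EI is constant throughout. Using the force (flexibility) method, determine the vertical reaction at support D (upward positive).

Insert a hinge at E; M_E is the redundant, and each span becomes simply supported.
End slopes at the hinge E, treating each span as simply supported:
  span DE: UDL 43: wL³/(24EI) = 266.7/EI
  span EF: UDL 33.5: wL³/(24EI) = 1503/EI
  relative rotation θ_0 = (266.7 + 1503)/EI = 1770/EI
A unit hogging moment at E produces rotation L₁/(3EI) + L₂/(3EI) = 5.183/EI.
Compatibility: M_E·(L₁+L₂)/(3EI) = θ_0, giving M_E = 341.5 kN·m (hogging).
Span DE, ΣM about D with M_E applied at E: R_E^{DE}·5.3 = 603.9 + 341.5, so R_E^{DE} = 178.4 kN and R_D = 227.9 − 178.4 = 49.52 kN.

R_D = 49.52 kN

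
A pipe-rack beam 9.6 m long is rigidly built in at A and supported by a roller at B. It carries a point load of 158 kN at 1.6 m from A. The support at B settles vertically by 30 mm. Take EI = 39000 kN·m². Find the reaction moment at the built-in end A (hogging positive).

Release the roller at B. Primary structure: cantilever fixed at A.
Primary-structure tip deflection at B by superposition:
  point load 158 at a = 1.6: Pa²(3L − a)/(6EI) = 1834/EI
Flexibility coefficient — unit upward force at B: δ_{BB} = L³/(3EI) = 294.9/EI.
With EI = 39000 kN·m²: δ_0 = 0.047016 m and δ_{BB} = 0.007562 m/kN.
Compatibility — the beam at B must follow the support down by 0.03 m: δ_0 − R_B·δ_{BB} = 0.03, so R_B = (0.047016 − 0.03)/0.007562 = 2.25 kN.
Moment equilibrium about A: M_A = Σ(load moments about A) − R_B·L = 252.8 − 2.25×9.6 = 231.2 kN·m.

M_A = 231.2 kN·m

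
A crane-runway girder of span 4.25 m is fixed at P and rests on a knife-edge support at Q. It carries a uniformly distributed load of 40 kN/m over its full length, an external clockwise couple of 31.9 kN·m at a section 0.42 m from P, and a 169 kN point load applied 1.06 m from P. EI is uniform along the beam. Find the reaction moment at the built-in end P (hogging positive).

M_P = 230.9 kN·m

Choose R_Q as the redundant. The primary structure is the cantilever fixed at P.
Downward deflection at the released point Q due to the loads:
  UDL 40: wL⁴/(8EI) = 1631/EI
  clockwise couple 31.9 at a = 0.42: M₀a(2L − a)/(2EI) = 54.13/EI
  point load 169 at a = 1.06: Pa²(3L − a)/(6EI) = 370/EI
  δ_0 = 2055/EI
Tip deflection under a unit load at Q: L³/(3EI) = 25.59/EI.
Compatibility at Q: δ_0 − R_Q·δ_{QQ} = 0, so R_Q = 2055/25.59 = 80.32 kN.
Moment equilibrium about P: M_P = Σ(load moments about P) − R_Q·L = 572.3 − 80.32×4.25 = 230.9 kN·m.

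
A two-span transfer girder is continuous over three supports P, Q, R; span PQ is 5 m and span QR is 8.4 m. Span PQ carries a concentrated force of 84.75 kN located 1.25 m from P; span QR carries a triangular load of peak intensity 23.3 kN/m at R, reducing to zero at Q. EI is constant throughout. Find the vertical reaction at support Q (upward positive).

Take M_Q as the redundant. Released structure: two simple spans PQ and QR with a hinge at Q.
End slopes at the hinge Q, treating each span as simply supported:
  span PQ: point load 84.75 at a = 1.25: Pab(L + a)/(6LEI) = 82.76/EI
  span QR: triangular load, peak 23.3: 7w₀L³/(360EI) = 268.5/EI
  relative rotation θ_0 = (82.76 + 268.5)/EI = 351.3/EI
A unit hogging moment at Q produces rotation L₁/(3EI) + L₂/(3EI) = 4.467/EI.
Slope continuity at Q: θ_0 = M_Q·4.467/EI, so M_Q = 351.3/4.467 = 78.65 kN·m (hogging).
Span PQ, ΣM about P with M_Q applied at Q: R_Q^{PQ}·5 = 105.9 + 78.65, so R_Q^{PQ} = 36.92 kN and R_P = 84.75 − 36.92 = 47.83 kN.
Span QR, ΣM about R: R_Q^{QR}·8.4 = 274 + 78.65, so R_Q^{QR} = 41.98 kN and R_R = 97.86 − 41.98 = 55.88 kN.
R_Q = 36.92 + 41.98 = 78.9 kN.

R_Q = 78.9 kN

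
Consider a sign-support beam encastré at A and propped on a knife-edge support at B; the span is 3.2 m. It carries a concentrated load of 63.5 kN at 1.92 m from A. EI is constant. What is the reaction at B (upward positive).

Remove the prop at B; the released (primary) structure is a cantilever built in at A.
Downward deflection at the released point B due to the loads:
  point load 63.5 at a = 1.92: Pa²(3L − a)/(6EI) = 299.6/EI
Tip deflection under a unit load at B: L³/(3EI) = 10.92/EI.
The prop prevents deflection at B: R_B = δ_0/δ_{BB} = 299.6/10.92 = 27.43 kN.

R_B = 27.43 kN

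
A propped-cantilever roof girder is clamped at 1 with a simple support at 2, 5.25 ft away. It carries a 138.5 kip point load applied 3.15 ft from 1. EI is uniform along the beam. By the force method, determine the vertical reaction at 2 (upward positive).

Release the roller at 2. Primary structure: cantilever fixed at 1.
Deflection at 2 on the released cantilever, summing each load's contribution:
  point load 138.5 at a = 3.15: Pa²(3L − a)/(6EI) = 2886/EI
Tip deflection under a unit load at 2: L³/(3EI) = 48.23/EI.
The prop prevents deflection at 2: R_2 = δ_0/δ_{22} = 2886/48.23 = 59.83 kip.

R_2 = 59.83 kip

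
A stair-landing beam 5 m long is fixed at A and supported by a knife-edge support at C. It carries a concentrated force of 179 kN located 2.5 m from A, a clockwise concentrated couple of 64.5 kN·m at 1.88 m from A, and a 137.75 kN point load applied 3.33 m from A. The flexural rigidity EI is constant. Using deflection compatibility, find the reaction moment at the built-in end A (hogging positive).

Take the reaction at C as the redundant and release it; the primary structure is a cantilever fixed at A.
Free-end deflection of the primary structure under the applied loading (downward +):
  point load 179 at a = 2.5: Pa²(3L − a)/(6EI) = 2331/EI
  clockwise couple 64.5 at a = 1.88: M₀a(2L − a)/(2EI) = 492.3/EI
  point load 137.75 at a = 3.33: Pa²(3L − a)/(6EI) = 2971/EI
  δ_0 = 5794/EI
Flexibility coefficient — unit upward force at C: δ_{CC} = L³/(3EI) = 41.67/EI.
Compatibility at C: δ_0 − R_C·δ_{CC} = 0, so R_C = 5794/41.67 = 139.1 kN.
Moment equilibrium about A: M_A = Σ(load moments about A) − R_C·L = 970.7 − 139.1×5 = 275.4 kN·m.

M_A = 275.4 kN·m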